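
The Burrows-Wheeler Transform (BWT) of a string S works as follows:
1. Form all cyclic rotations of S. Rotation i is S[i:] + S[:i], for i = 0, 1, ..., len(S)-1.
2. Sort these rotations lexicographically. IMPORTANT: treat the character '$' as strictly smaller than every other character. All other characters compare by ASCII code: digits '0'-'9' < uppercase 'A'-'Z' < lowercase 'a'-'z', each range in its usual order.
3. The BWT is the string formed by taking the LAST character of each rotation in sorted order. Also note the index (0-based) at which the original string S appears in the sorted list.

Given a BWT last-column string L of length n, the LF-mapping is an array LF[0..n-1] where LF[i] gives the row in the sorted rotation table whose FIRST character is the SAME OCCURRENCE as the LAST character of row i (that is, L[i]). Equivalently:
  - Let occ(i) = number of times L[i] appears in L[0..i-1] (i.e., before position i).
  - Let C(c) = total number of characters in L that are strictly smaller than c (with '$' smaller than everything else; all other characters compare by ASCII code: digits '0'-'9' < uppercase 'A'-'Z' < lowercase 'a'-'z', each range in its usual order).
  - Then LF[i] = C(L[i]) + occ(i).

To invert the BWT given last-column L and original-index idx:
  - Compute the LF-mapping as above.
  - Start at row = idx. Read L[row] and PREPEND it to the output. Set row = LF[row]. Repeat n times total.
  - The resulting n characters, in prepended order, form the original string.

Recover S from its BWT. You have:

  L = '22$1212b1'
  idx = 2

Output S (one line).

LF mapping: 4 5 0 1 6 2 7 8 3
Walk LF starting at row 2, prepending L[row]:
  step 1: row=2, L[2]='$', prepend. Next row=LF[2]=0
  step 2: row=0, L[0]='2', prepend. Next row=LF[0]=4
  step 3: row=4, L[4]='2', prepend. Next row=LF[4]=6
  step 4: row=6, L[6]='2', prepend. Next row=LF[6]=7
  step 5: row=7, L[7]='b', prepend. Next row=LF[7]=8
  step 6: row=8, L[8]='1', prepend. Next row=LF[8]=3
  step 7: row=3, L[3]='1', prepend. Next row=LF[3]=1
  step 8: row=1, L[1]='2', prepend. Next row=LF[1]=5
  step 9: row=5, L[5]='1', prepend. Next row=LF[5]=2
Reversed output: 1211b222$

Answer: 1211b222$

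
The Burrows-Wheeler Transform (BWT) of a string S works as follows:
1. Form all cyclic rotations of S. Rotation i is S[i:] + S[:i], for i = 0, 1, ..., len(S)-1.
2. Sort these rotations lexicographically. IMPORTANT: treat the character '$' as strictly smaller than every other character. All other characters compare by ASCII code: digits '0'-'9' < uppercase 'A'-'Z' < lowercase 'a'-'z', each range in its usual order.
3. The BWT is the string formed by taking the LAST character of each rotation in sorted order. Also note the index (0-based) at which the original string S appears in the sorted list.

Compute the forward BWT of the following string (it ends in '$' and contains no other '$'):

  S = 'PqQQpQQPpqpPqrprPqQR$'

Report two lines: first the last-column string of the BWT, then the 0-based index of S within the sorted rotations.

Answer: RQ$rpQpqqQQqQPrPPpPpq
2

Derivation:
All 21 rotations (rotation i = S[i:]+S[:i]):
  rot[0] = PqQQpQQPpqpPqrprPqQR$
  rot[1] = qQQpQQPpqpPqrprPqQR$P
  rot[2] = QQpQQPpqpPqrprPqQR$Pq
  rot[3] = QpQQPpqpPqrprPqQR$PqQ
  rot[4] = pQQPpqpPqrprPqQR$PqQQ
  rot[5] = QQPpqpPqrprPqQR$PqQQp
  rot[6] = QPpqpPqrprPqQR$PqQQpQ
  rot[7] = PpqpPqrprPqQR$PqQQpQQ
  rot[8] = pqpPqrprPqQR$PqQQpQQP
  rot[9] = qpPqrprPqQR$PqQQpQQPp
  rot[10] = pPqrprPqQR$PqQQpQQPpq
  rot[11] = PqrprPqQR$PqQQpQQPpqp
  rot[12] = qrprPqQR$PqQQpQQPpqpP
  rot[13] = rprPqQR$PqQQpQQPpqpPq
  rot[14] = prPqQR$PqQQpQQPpqpPqr
  rot[15] = rPqQR$PqQQpQQPpqpPqrp
  rot[16] = PqQR$PqQQpQQPpqpPqrpr
  rot[17] = qQR$PqQQpQQPpqpPqrprP
  rot[18] = QR$PqQQpQQPpqpPqrprPq
  rot[19] = R$PqQQpQQPpqpPqrprPqQ
  rot[20] = $PqQQpQQPpqpPqrprPqQR
Sorted (with $ < everything):
  sorted[0] = $PqQQpQQPpqpPqrprPqQR  (last char: 'R')
  sorted[1] = PpqpPqrprPqQR$PqQQpQQ  (last char: 'Q')
  sorted[2] = PqQQpQQPpqpPqrprPqQR$  (last char: '$')
  sorted[3] = PqQR$PqQQpQQPpqpPqrpr  (last char: 'r')
  sorted[4] = PqrprPqQR$PqQQpQQPpqp  (last char: 'p')
  sorted[5] = QPpqpPqrprPqQR$PqQQpQ  (last char: 'Q')
  sorted[6] = QQPpqpPqrprPqQR$PqQQp  (last char: 'p')
  sorted[7] = QQpQQPpqpPqrprPqQR$Pq  (last char: 'q')
  sorted[8] = QR$PqQQpQQPpqpPqrprPq  (last char: 'q')
  sorted[9] = QpQQPpqpPqrprPqQR$PqQ  (last char: 'Q')
  sorted[10] = R$PqQQpQQPpqpPqrprPqQ  (last char: 'Q')
  sorted[11] = pPqrprPqQR$PqQQpQQPpq  (last char: 'q')
  sorted[12] = pQQPpqpPqrprPqQR$PqQQ  (last char: 'Q')
  sorted[13] = pqpPqrprPqQR$PqQQpQQP  (last char: 'P')
  sorted[14] = prPqQR$PqQQpQQPpqpPqr  (last char: 'r')
  sorted[15] = qQQpQQPpqpPqrprPqQR$P  (last char: 'P')
  sorted[16] = qQR$PqQQpQQPpqpPqrprP  (last char: 'P')
  sorted[17] = qpPqrprPqQR$PqQQpQQPp  (last char: 'p')
  sorted[18] = qrprPqQR$PqQQpQQPpqpP  (last char: 'P')
  sorted[19] = rPqQR$PqQQpQQPpqpPqrp  (last char: 'p')
  sorted[20] = rprPqQR$PqQQpQQPpqpPq  (last char: 'q')
Last column: RQ$rpQpqqQQqQPrPPpPpq
Original string S is at sorted index 2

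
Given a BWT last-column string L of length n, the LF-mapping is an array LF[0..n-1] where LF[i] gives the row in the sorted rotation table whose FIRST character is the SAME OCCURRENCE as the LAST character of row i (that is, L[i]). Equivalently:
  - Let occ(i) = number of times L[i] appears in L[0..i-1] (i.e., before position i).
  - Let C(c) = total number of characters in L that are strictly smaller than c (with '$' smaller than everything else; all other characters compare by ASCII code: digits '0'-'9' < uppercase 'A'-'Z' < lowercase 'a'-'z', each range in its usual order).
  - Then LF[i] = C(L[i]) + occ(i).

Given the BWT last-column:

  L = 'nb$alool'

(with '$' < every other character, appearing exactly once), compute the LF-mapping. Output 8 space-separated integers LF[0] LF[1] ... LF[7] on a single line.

Char counts: '$':1, 'a':1, 'b':1, 'l':2, 'n':1, 'o':2
C (first-col start): C('$')=0, C('a')=1, C('b')=2, C('l')=3, C('n')=5, C('o')=6
L[0]='n': occ=0, LF[0]=C('n')+0=5+0=5
L[1]='b': occ=0, LF[1]=C('b')+0=2+0=2
L[2]='$': occ=0, LF[2]=C('$')+0=0+0=0
L[3]='a': occ=0, LF[3]=C('a')+0=1+0=1
L[4]='l': occ=0, LF[4]=C('l')+0=3+0=3
L[5]='o': occ=0, LF[5]=C('o')+0=6+0=6
L[6]='o': occ=1, LF[6]=C('o')+1=6+1=7
L[7]='l': occ=1, LF[7]=C('l')+1=3+1=4

Answer: 5 2 0 1 3 6 7 4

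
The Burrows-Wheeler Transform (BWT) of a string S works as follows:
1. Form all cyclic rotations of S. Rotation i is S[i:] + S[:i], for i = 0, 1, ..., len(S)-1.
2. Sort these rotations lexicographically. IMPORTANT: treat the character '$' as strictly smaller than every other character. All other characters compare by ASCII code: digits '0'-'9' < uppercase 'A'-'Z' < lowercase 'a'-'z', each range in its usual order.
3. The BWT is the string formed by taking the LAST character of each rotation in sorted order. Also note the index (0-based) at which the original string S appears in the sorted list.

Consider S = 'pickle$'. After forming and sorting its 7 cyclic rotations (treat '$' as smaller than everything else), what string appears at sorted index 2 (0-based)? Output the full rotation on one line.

Answer: e$pickl

Derivation:
All 7 rotations (rotation i = S[i:]+S[:i]):
  rot[0] = pickle$
  rot[1] = ickle$p
  rot[2] = ckle$pi
  rot[3] = kle$pic
  rot[4] = le$pick
  rot[5] = e$pickl
  rot[6] = $pickle
Sorted (with $ < everything):
  sorted[0] = $pickle
  sorted[1] = ckle$pi
  sorted[2] = e$pickl
  sorted[3] = ickle$p
  sorted[4] = kle$pic
  sorted[5] = le$pick
  sorted[6] = pickle$
sorted[2] = e$pickl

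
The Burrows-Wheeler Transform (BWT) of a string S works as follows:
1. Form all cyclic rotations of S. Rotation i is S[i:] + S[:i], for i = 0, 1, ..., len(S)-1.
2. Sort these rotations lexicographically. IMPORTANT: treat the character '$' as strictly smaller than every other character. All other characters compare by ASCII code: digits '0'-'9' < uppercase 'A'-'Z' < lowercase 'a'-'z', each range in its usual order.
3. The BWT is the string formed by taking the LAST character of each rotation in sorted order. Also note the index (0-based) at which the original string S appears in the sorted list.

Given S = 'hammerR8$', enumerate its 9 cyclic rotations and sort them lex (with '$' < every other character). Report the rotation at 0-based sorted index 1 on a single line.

All 9 rotations (rotation i = S[i:]+S[:i]):
  rot[0] = hammerR8$
  rot[1] = ammerR8$h
  rot[2] = mmerR8$ha
  rot[3] = merR8$ham
  rot[4] = erR8$hamm
  rot[5] = rR8$hamme
  rot[6] = R8$hammer
  rot[7] = 8$hammerR
  rot[8] = $hammerR8
Sorted (with $ < everything):
  sorted[0] = $hammerR8
  sorted[1] = 8$hammerR
  sorted[2] = R8$hammer
  sorted[3] = ammerR8$h
  sorted[4] = erR8$hamm
  sorted[5] = hammerR8$
  sorted[6] = merR8$ham
  sorted[7] = mmerR8$ha
  sorted[8] = rR8$hamme
sorted[1] = 8$hammerR

Answer: 8$hammerR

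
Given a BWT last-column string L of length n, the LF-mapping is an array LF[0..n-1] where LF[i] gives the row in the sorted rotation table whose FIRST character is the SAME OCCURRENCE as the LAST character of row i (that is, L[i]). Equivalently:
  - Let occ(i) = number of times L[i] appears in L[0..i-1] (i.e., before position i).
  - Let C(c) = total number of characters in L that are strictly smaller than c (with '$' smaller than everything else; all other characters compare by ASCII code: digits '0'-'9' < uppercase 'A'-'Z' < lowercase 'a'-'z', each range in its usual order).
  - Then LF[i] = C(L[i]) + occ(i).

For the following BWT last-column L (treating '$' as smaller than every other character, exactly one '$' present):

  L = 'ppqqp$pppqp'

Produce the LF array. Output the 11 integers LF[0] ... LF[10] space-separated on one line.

Answer: 1 2 8 9 3 0 4 5 6 10 7

Derivation:
Char counts: '$':1, 'p':7, 'q':3
C (first-col start): C('$')=0, C('p')=1, C('q')=8
L[0]='p': occ=0, LF[0]=C('p')+0=1+0=1
L[1]='p': occ=1, LF[1]=C('p')+1=1+1=2
L[2]='q': occ=0, LF[2]=C('q')+0=8+0=8
L[3]='q': occ=1, LF[3]=C('q')+1=8+1=9
L[4]='p': occ=2, LF[4]=C('p')+2=1+2=3
L[5]='$': occ=0, LF[5]=C('$')+0=0+0=0
L[6]='p': occ=3, LF[6]=C('p')+3=1+3=4
L[7]='p': occ=4, LF[7]=C('p')+4=1+4=5
L[8]='p': occ=5, LF[8]=C('p')+5=1+5=6
L[9]='q': occ=2, LF[9]=C('q')+2=8+2=10
L[10]='p': occ=6, LF[10]=C('p')+6=1+6=7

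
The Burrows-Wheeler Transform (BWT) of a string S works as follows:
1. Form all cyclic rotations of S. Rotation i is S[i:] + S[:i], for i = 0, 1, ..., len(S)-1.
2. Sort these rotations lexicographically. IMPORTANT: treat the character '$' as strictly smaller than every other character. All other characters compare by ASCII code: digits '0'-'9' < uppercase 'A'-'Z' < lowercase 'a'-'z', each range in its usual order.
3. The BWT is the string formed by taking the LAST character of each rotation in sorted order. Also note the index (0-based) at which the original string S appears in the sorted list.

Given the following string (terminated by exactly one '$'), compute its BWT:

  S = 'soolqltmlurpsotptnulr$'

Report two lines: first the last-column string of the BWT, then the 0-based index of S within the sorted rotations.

Answer: rouqmttossrtllu$plponl
15

Derivation:
All 22 rotations (rotation i = S[i:]+S[:i]):
  rot[0] = soolqltmlurpsotptnulr$
  rot[1] = oolqltmlurpsotptnulr$s
  rot[2] = olqltmlurpsotptnulr$so
  rot[3] = lqltmlurpsotptnulr$soo
  rot[4] = qltmlurpsotptnulr$sool
  rot[5] = ltmlurpsotptnulr$soolq
  rot[6] = tmlurpsotptnulr$soolql
  rot[7] = mlurpsotptnulr$soolqlt
  rot[8] = lurpsotptnulr$soolqltm
  rot[9] = urpsotptnulr$soolqltml
  rot[10] = rpsotptnulr$soolqltmlu
  rot[11] = psotptnulr$soolqltmlur
  rot[12] = sotptnulr$soolqltmlurp
  rot[13] = otptnulr$soolqltmlurps
  rot[14] = tptnulr$soolqltmlurpso
  rot[15] = ptnulr$soolqltmlurpsot
  rot[16] = tnulr$soolqltmlurpsotp
  rot[17] = nulr$soolqltmlurpsotpt
  rot[18] = ulr$soolqltmlurpsotptn
  rot[19] = lr$soolqltmlurpsotptnu
  rot[20] = r$soolqltmlurpsotptnul
  rot[21] = $soolqltmlurpsotptnulr
Sorted (with $ < everything):
  sorted[0] = $soolqltmlurpsotptnulr  (last char: 'r')
  sorted[1] = lqltmlurpsotptnulr$soo  (last char: 'o')
  sorted[2] = lr$soolqltmlurpsotptnu  (last char: 'u')
  sorted[3] = ltmlurpsotptnulr$soolq  (last char: 'q')
  sorted[4] = lurpsotptnulr$soolqltm  (last char: 'm')
  sorted[5] = mlurpsotptnulr$soolqlt  (last char: 't')
  sorted[6] = nulr$soolqltmlurpsotpt  (last char: 't')
  sorted[7] = olqltmlurpsotptnulr$so  (last char: 'o')
  sorted[8] = oolqltmlurpsotptnulr$s  (last char: 's')
  sorted[9] = otptnulr$soolqltmlurps  (last char: 's')
  sorted[10] = psotptnulr$soolqltmlur  (last char: 'r')
  sorted[11] = ptnulr$soolqltmlurpsot  (last char: 't')
  sorted[12] = qltmlurpsotptnulr$sool  (last char: 'l')
  sorted[13] = r$soolqltmlurpsotptnul  (last char: 'l')
  sorted[14] = rpsotptnulr$soolqltmlu  (last char: 'u')
  sorted[15] = soolqltmlurpsotptnulr$  (last char: '$')
  sorted[16] = sotptnulr$soolqltmlurp  (last char: 'p')
  sorted[17] = tmlurpsotptnulr$soolql  (last char: 'l')
  sorted[18] = tnulr$soolqltmlurpsotp  (last char: 'p')
  sorted[19] = tptnulr$soolqltmlurpso  (last char: 'o')
  sorted[20] = ulr$soolqltmlurpsotptn  (last char: 'n')
  sorted[21] = urpsotptnulr$soolqltml  (last char: 'l')
Last column: rouqmttossrtllu$plponl
Original string S is at sorted index 15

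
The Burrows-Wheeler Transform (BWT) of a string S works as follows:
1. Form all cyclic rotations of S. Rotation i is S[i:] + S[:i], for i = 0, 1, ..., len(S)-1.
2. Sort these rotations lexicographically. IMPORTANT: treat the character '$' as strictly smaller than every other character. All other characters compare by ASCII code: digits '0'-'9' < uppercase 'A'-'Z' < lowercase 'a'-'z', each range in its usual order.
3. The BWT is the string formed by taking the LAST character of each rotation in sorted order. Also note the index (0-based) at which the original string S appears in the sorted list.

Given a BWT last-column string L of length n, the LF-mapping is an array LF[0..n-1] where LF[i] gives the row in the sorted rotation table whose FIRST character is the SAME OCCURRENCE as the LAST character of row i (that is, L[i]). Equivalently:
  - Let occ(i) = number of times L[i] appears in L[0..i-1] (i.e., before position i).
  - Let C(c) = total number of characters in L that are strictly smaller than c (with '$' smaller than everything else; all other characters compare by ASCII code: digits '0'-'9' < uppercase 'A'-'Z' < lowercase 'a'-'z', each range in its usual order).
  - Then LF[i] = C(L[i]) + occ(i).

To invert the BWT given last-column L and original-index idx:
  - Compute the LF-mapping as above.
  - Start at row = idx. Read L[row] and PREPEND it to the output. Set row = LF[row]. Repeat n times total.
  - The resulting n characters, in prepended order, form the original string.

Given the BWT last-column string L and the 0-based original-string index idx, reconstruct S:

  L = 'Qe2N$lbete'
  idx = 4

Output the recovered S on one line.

LF mapping: 3 5 1 2 0 8 4 6 9 7
Walk LF starting at row 4, prepending L[row]:
  step 1: row=4, L[4]='$', prepend. Next row=LF[4]=0
  step 2: row=0, L[0]='Q', prepend. Next row=LF[0]=3
  step 3: row=3, L[3]='N', prepend. Next row=LF[3]=2
  step 4: row=2, L[2]='2', prepend. Next row=LF[2]=1
  step 5: row=1, L[1]='e', prepend. Next row=LF[1]=5
  step 6: row=5, L[5]='l', prepend. Next row=LF[5]=8
  step 7: row=8, L[8]='t', prepend. Next row=LF[8]=9
  step 8: row=9, L[9]='e', prepend. Next row=LF[9]=7
  step 9: row=7, L[7]='e', prepend. Next row=LF[7]=6
  step 10: row=6, L[6]='b', prepend. Next row=LF[6]=4
Reversed output: beetle2NQ$

Answer: beetle2NQ$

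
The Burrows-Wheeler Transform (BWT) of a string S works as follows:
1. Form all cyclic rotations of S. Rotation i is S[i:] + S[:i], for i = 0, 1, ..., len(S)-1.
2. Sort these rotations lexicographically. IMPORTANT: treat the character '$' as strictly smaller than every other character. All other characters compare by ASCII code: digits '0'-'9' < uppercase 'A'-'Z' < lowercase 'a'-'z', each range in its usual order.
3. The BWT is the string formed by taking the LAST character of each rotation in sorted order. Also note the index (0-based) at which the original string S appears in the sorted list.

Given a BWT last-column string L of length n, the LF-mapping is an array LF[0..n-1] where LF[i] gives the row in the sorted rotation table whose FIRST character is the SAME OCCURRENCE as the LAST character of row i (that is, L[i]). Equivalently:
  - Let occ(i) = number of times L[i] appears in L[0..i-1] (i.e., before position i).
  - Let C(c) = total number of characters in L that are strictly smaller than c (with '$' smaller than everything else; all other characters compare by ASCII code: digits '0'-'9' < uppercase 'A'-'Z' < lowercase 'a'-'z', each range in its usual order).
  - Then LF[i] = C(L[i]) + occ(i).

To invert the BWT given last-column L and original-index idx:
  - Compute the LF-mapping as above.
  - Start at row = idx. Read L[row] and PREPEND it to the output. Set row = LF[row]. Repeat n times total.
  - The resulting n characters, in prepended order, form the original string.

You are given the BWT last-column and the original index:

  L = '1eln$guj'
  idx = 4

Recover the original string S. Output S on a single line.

Answer: jungle1$

Derivation:
LF mapping: 1 2 5 6 0 3 7 4
Walk LF starting at row 4, prepending L[row]:
  step 1: row=4, L[4]='$', prepend. Next row=LF[4]=0
  step 2: row=0, L[0]='1', prepend. Next row=LF[0]=1
  step 3: row=1, L[1]='e', prepend. Next row=LF[1]=2
  step 4: row=2, L[2]='l', prepend. Next row=LF[2]=5
  step 5: row=5, L[5]='g', prepend. Next row=LF[5]=3
  step 6: row=3, L[3]='n', prepend. Next row=LF[3]=6
  step 7: row=6, L[6]='u', prepend. Next row=LF[6]=7
  step 8: row=7, L[7]='j', prepend. Next row=LF[7]=4
Reversed output: jungle1$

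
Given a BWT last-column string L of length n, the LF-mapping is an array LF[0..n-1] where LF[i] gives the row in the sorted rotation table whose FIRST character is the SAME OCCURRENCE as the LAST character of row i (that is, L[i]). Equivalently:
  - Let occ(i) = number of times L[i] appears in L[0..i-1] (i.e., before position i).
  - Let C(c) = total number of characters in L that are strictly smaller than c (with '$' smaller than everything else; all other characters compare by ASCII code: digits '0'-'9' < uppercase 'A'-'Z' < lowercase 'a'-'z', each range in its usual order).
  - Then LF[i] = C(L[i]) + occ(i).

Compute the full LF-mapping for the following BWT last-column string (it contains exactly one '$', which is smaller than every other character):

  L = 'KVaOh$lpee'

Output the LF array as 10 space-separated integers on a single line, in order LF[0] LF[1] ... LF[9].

Char counts: '$':1, 'K':1, 'O':1, 'V':1, 'a':1, 'e':2, 'h':1, 'l':1, 'p':1
C (first-col start): C('$')=0, C('K')=1, C('O')=2, C('V')=3, C('a')=4, C('e')=5, C('h')=7, C('l')=8, C('p')=9
L[0]='K': occ=0, LF[0]=C('K')+0=1+0=1
L[1]='V': occ=0, LF[1]=C('V')+0=3+0=3
L[2]='a': occ=0, LF[2]=C('a')+0=4+0=4
L[3]='O': occ=0, LF[3]=C('O')+0=2+0=2
L[4]='h': occ=0, LF[4]=C('h')+0=7+0=7
L[5]='$': occ=0, LF[5]=C('$')+0=0+0=0
L[6]='l': occ=0, LF[6]=C('l')+0=8+0=8
L[7]='p': occ=0, LF[7]=C('p')+0=9+0=9
L[8]='e': occ=0, LF[8]=C('e')+0=5+0=5
L[9]='e': occ=1, LF[9]=C('e')+1=5+1=6

Answer: 1 3 4 2 7 0 8 9 5 6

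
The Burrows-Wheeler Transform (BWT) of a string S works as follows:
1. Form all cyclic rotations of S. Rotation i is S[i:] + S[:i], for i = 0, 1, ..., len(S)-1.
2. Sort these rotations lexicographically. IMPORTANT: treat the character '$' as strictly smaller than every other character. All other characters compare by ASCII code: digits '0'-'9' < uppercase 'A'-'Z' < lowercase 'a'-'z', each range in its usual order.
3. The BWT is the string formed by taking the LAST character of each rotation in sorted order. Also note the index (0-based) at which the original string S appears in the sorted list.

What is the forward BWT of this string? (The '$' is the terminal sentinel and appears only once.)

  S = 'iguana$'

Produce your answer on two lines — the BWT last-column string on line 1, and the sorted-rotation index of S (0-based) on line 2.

Answer: anui$ag
4

Derivation:
All 7 rotations (rotation i = S[i:]+S[:i]):
  rot[0] = iguana$
  rot[1] = guana$i
  rot[2] = uana$ig
  rot[3] = ana$igu
  rot[4] = na$igua
  rot[5] = a$iguan
  rot[6] = $iguana
Sorted (with $ < everything):
  sorted[0] = $iguana  (last char: 'a')
  sorted[1] = a$iguan  (last char: 'n')
  sorted[2] = ana$igu  (last char: 'u')
  sorted[3] = guana$i  (last char: 'i')
  sorted[4] = iguana$  (last char: '$')
  sorted[5] = na$igua  (last char: 'a')
  sorted[6] = uana$ig  (last char: 'g')
Last column: anui$ag
Original string S is at sorted index 4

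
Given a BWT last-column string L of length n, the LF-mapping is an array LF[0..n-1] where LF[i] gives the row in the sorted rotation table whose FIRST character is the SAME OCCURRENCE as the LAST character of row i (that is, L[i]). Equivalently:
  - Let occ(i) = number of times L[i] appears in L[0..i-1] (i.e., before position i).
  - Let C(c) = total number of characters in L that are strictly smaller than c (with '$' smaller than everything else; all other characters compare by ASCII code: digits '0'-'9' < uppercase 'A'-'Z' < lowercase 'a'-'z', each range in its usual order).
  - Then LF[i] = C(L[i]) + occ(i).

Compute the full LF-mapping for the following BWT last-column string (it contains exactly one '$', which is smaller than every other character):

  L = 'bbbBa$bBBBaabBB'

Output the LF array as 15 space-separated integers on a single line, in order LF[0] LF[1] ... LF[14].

Answer: 10 11 12 1 7 0 13 2 3 4 8 9 14 5 6

Derivation:
Char counts: '$':1, 'B':6, 'a':3, 'b':5
C (first-col start): C('$')=0, C('B')=1, C('a')=7, C('b')=10
L[0]='b': occ=0, LF[0]=C('b')+0=10+0=10
L[1]='b': occ=1, LF[1]=C('b')+1=10+1=11
L[2]='b': occ=2, LF[2]=C('b')+2=10+2=12
L[3]='B': occ=0, LF[3]=C('B')+0=1+0=1
L[4]='a': occ=0, LF[4]=C('a')+0=7+0=7
L[5]='$': occ=0, LF[5]=C('$')+0=0+0=0
L[6]='b': occ=3, LF[6]=C('b')+3=10+3=13
L[7]='B': occ=1, LF[7]=C('B')+1=1+1=2
L[8]='B': occ=2, LF[8]=C('B')+2=1+2=3
L[9]='B': occ=3, LF[9]=C('B')+3=1+3=4
L[10]='a': occ=1, LF[10]=C('a')+1=7+1=8
L[11]='a': occ=2, LF[11]=C('a')+2=7+2=9
L[12]='b': occ=4, LF[12]=C('b')+4=10+4=14
L[13]='B': occ=4, LF[13]=C('B')+4=1+4=5
L[14]='B': occ=5, LF[14]=C('B')+5=1+5=6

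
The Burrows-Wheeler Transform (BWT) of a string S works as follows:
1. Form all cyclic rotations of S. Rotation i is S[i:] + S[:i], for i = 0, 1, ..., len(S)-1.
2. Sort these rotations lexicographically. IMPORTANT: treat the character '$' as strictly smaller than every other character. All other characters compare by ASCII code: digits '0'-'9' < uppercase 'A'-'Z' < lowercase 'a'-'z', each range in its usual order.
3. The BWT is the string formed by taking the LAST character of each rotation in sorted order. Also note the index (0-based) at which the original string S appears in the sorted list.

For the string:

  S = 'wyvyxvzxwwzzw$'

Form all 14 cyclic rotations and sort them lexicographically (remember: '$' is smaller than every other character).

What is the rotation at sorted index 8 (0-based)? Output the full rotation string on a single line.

All 14 rotations (rotation i = S[i:]+S[:i]):
  rot[0] = wyvyxvzxwwzzw$
  rot[1] = yvyxvzxwwzzw$w
  rot[2] = vyxvzxwwzzw$wy
  rot[3] = yxvzxwwzzw$wyv
  rot[4] = xvzxwwzzw$wyvy
  rot[5] = vzxwwzzw$wyvyx
  rot[6] = zxwwzzw$wyvyxv
  rot[7] = xwwzzw$wyvyxvz
  rot[8] = wwzzw$wyvyxvzx
  rot[9] = wzzw$wyvyxvzxw
  rot[10] = zzw$wyvyxvzxww
  rot[11] = zw$wyvyxvzxwwz
  rot[12] = w$wyvyxvzxwwzz
  rot[13] = $wyvyxvzxwwzzw
Sorted (with $ < everything):
  sorted[0] = $wyvyxvzxwwzzw
  sorted[1] = vyxvzxwwzzw$wy
  sorted[2] = vzxwwzzw$wyvyx
  sorted[3] = w$wyvyxvzxwwzz
  sorted[4] = wwzzw$wyvyxvzx
  sorted[5] = wyvyxvzxwwzzw$
  sorted[6] = wzzw$wyvyxvzxw
  sorted[7] = xvzxwwzzw$wyvy
  sorted[8] = xwwzzw$wyvyxvz
  sorted[9] = yvyxvzxwwzzw$w
  sorted[10] = yxvzxwwzzw$wyv
  sorted[11] = zw$wyvyxvzxwwz
  sorted[12] = zxwwzzw$wyvyxv
  sorted[13] = zzw$wyvyxvzxww
sorted[8] = xwwzzw$wyvyxvz

Answer: xwwzzw$wyvyxvz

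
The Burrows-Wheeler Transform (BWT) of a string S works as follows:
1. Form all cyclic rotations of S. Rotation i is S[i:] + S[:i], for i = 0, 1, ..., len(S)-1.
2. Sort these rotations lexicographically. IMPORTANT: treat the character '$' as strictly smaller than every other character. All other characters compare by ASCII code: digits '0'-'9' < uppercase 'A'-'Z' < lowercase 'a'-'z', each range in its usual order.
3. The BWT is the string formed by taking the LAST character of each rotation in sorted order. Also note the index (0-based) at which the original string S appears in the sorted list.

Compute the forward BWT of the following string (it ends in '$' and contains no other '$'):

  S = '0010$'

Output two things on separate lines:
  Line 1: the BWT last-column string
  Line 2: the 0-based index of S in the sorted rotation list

Answer: 01$00
2

Derivation:
All 5 rotations (rotation i = S[i:]+S[:i]):
  rot[0] = 0010$
  rot[1] = 010$0
  rot[2] = 10$00
  rot[3] = 0$001
  rot[4] = $0010
Sorted (with $ < everything):
  sorted[0] = $0010  (last char: '0')
  sorted[1] = 0$001  (last char: '1')
  sorted[2] = 0010$  (last char: '$')
  sorted[3] = 010$0  (last char: '0')
  sorted[4] = 10$00  (last char: '0')
Last column: 01$00
Original string S is at sorted index 2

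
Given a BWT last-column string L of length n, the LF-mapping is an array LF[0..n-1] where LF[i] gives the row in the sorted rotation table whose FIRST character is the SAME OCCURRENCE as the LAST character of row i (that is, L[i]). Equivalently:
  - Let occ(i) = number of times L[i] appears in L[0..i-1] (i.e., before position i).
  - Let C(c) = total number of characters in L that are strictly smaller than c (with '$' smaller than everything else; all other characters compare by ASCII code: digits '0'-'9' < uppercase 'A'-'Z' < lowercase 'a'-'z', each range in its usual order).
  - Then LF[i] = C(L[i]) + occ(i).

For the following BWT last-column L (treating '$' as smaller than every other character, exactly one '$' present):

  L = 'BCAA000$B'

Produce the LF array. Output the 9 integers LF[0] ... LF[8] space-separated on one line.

Answer: 6 8 4 5 1 2 3 0 7

Derivation:
Char counts: '$':1, '0':3, 'A':2, 'B':2, 'C':1
C (first-col start): C('$')=0, C('0')=1, C('A')=4, C('B')=6, C('C')=8
L[0]='B': occ=0, LF[0]=C('B')+0=6+0=6
L[1]='C': occ=0, LF[1]=C('C')+0=8+0=8
L[2]='A': occ=0, LF[2]=C('A')+0=4+0=4
L[3]='A': occ=1, LF[3]=C('A')+1=4+1=5
L[4]='0': occ=0, LF[4]=C('0')+0=1+0=1
L[5]='0': occ=1, LF[5]=C('0')+1=1+1=2
L[6]='0': occ=2, LF[6]=C('0')+2=1+2=3
L[7]='$': occ=0, LF[7]=C('$')+0=0+0=0
L[8]='B': occ=1, LF[8]=C('B')+1=6+1=7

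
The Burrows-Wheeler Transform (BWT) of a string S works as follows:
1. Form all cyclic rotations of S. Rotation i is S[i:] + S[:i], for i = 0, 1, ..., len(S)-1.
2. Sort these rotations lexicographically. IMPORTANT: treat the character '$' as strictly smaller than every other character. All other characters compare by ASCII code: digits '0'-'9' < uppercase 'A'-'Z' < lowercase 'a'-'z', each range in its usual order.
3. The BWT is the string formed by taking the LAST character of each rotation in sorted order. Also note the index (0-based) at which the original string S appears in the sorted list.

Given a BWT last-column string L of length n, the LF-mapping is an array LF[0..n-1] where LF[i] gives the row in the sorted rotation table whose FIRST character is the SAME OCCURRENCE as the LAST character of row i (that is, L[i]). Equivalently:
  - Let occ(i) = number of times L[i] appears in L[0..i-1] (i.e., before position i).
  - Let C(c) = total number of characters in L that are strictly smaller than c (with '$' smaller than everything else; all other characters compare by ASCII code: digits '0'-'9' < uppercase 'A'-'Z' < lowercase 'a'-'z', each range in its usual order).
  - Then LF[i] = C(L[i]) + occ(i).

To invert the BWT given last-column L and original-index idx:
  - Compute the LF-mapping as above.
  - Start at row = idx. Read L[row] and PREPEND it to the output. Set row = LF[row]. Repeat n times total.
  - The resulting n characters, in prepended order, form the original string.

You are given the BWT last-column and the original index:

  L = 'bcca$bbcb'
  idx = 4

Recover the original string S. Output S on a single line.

LF mapping: 2 6 7 1 0 3 4 8 5
Walk LF starting at row 4, prepending L[row]:
  step 1: row=4, L[4]='$', prepend. Next row=LF[4]=0
  step 2: row=0, L[0]='b', prepend. Next row=LF[0]=2
  step 3: row=2, L[2]='c', prepend. Next row=LF[2]=7
  step 4: row=7, L[7]='c', prepend. Next row=LF[7]=8
  step 5: row=8, L[8]='b', prepend. Next row=LF[8]=5
  step 6: row=5, L[5]='b', prepend. Next row=LF[5]=3
  step 7: row=3, L[3]='a', prepend. Next row=LF[3]=1
  step 8: row=1, L[1]='c', prepend. Next row=LF[1]=6
  step 9: row=6, L[6]='b', prepend. Next row=LF[6]=4
Reversed output: bcabbccb$

Answer: bcabbccb$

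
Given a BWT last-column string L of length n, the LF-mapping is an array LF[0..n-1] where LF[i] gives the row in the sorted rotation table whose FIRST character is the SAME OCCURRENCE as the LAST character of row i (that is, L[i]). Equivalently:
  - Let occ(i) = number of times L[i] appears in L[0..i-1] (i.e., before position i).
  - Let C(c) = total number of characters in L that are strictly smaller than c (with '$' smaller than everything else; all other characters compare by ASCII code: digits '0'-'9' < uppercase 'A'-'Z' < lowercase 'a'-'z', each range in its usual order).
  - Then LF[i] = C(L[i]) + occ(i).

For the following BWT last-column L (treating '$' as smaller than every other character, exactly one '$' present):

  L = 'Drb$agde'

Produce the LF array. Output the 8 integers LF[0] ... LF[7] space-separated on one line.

Answer: 1 7 3 0 2 6 4 5

Derivation:
Char counts: '$':1, 'D':1, 'a':1, 'b':1, 'd':1, 'e':1, 'g':1, 'r':1
C (first-col start): C('$')=0, C('D')=1, C('a')=2, C('b')=3, C('d')=4, C('e')=5, C('g')=6, C('r')=7
L[0]='D': occ=0, LF[0]=C('D')+0=1+0=1
L[1]='r': occ=0, LF[1]=C('r')+0=7+0=7
L[2]='b': occ=0, LF[2]=C('b')+0=3+0=3
L[3]='$': occ=0, LF[3]=C('$')+0=0+0=0
L[4]='a': occ=0, LF[4]=C('a')+0=2+0=2
L[5]='g': occ=0, LF[5]=C('g')+0=6+0=6
L[6]='d': occ=0, LF[6]=C('d')+0=4+0=4
L[7]='e': occ=0, LF[7]=C('e')+0=5+0=5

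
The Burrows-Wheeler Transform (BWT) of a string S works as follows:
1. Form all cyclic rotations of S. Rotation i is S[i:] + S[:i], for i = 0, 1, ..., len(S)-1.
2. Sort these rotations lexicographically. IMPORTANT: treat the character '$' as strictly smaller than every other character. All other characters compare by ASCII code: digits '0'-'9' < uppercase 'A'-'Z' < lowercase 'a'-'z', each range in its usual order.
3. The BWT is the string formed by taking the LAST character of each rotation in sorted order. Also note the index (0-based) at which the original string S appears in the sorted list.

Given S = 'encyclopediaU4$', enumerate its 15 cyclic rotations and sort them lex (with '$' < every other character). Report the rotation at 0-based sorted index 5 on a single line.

Answer: cyclopediaU4$en

Derivation:
All 15 rotations (rotation i = S[i:]+S[:i]):
  rot[0] = encyclopediaU4$
  rot[1] = ncyclopediaU4$e
  rot[2] = cyclopediaU4$en
  rot[3] = yclopediaU4$enc
  rot[4] = clopediaU4$ency
  rot[5] = lopediaU4$encyc
  rot[6] = opediaU4$encycl
  rot[7] = pediaU4$encyclo
  rot[8] = ediaU4$encyclop
  rot[9] = diaU4$encyclope
  rot[10] = iaU4$encycloped
  rot[11] = aU4$encyclopedi
  rot[12] = U4$encyclopedia
  rot[13] = 4$encyclopediaU
  rot[14] = $encyclopediaU4
Sorted (with $ < everything):
  sorted[0] = $encyclopediaU4
  sorted[1] = 4$encyclopediaU
  sorted[2] = U4$encyclopedia
  sorted[3] = aU4$encyclopedi
  sorted[4] = clopediaU4$ency
  sorted[5] = cyclopediaU4$en
  sorted[6] = diaU4$encyclope
  sorted[7] = ediaU4$encyclop
  sorted[8] = encyclopediaU4$
  sorted[9] = iaU4$encycloped
  sorted[10] = lopediaU4$encyc
  sorted[11] = ncyclopediaU4$e
  sorted[12] = opediaU4$encycl
  sorted[13] = pediaU4$encyclo
  sorted[14] = yclopediaU4$enc
sorted[5] = cyclopediaU4$en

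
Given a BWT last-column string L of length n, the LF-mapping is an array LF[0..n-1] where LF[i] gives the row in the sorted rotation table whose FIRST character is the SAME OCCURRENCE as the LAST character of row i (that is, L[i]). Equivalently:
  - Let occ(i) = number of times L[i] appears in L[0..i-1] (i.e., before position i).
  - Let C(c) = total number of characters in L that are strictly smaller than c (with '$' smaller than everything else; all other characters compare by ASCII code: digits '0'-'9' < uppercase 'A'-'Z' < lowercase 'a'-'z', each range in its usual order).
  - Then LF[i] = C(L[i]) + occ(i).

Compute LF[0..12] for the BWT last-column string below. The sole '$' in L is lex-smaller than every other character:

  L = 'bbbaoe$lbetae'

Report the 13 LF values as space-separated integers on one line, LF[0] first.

Answer: 3 4 5 1 11 7 0 10 6 8 12 2 9

Derivation:
Char counts: '$':1, 'a':2, 'b':4, 'e':3, 'l':1, 'o':1, 't':1
C (first-col start): C('$')=0, C('a')=1, C('b')=3, C('e')=7, C('l')=10, C('o')=11, C('t')=12
L[0]='b': occ=0, LF[0]=C('b')+0=3+0=3
L[1]='b': occ=1, LF[1]=C('b')+1=3+1=4
L[2]='b': occ=2, LF[2]=C('b')+2=3+2=5
L[3]='a': occ=0, LF[3]=C('a')+0=1+0=1
L[4]='o': occ=0, LF[4]=C('o')+0=11+0=11
L[5]='e': occ=0, LF[5]=C('e')+0=7+0=7
L[6]='$': occ=0, LF[6]=C('$')+0=0+0=0
L[7]='l': occ=0, LF[7]=C('l')+0=10+0=10
L[8]='b': occ=3, LF[8]=C('b')+3=3+3=6
L[9]='e': occ=1, LF[9]=C('e')+1=7+1=8
L[10]='t': occ=0, LF[10]=C('t')+0=12+0=12
L[11]='a': occ=1, LF[11]=C('a')+1=1+1=2
L[12]='e': occ=2, LF[12]=C('e')+2=7+2=9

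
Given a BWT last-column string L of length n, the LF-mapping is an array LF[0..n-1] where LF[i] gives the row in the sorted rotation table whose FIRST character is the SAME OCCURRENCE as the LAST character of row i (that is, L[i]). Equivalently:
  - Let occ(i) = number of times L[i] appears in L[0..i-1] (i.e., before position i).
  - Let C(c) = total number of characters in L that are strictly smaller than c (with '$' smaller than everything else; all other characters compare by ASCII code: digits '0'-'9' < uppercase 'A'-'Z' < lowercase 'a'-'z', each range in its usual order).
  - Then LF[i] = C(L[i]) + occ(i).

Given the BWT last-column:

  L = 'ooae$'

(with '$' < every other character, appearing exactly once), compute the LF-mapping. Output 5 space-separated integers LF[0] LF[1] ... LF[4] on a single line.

Char counts: '$':1, 'a':1, 'e':1, 'o':2
C (first-col start): C('$')=0, C('a')=1, C('e')=2, C('o')=3
L[0]='o': occ=0, LF[0]=C('o')+0=3+0=3
L[1]='o': occ=1, LF[1]=C('o')+1=3+1=4
L[2]='a': occ=0, LF[2]=C('a')+0=1+0=1
L[3]='e': occ=0, LF[3]=C('e')+0=2+0=2
L[4]='$': occ=0, LF[4]=C('$')+0=0+0=0

Answer: 3 4 1 2 0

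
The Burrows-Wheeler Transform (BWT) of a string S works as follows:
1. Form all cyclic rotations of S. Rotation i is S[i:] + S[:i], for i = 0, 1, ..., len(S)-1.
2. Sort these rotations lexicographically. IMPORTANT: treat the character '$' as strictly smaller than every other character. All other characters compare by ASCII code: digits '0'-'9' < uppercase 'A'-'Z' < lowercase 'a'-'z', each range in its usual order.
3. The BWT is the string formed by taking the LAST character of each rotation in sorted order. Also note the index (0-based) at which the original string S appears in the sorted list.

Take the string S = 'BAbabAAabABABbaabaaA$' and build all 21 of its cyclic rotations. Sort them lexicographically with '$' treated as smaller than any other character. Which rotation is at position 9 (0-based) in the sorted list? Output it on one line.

Answer: BbaabaaA$BAbabAAabABA

Derivation:
All 21 rotations (rotation i = S[i:]+S[:i]):
  rot[0] = BAbabAAabABABbaabaaA$
  rot[1] = AbabAAabABABbaabaaA$B
  rot[2] = babAAabABABbaabaaA$BA
  rot[3] = abAAabABABbaabaaA$BAb
  rot[4] = bAAabABABbaabaaA$BAba
  rot[5] = AAabABABbaabaaA$BAbab
  rot[6] = AabABABbaabaaA$BAbabA
  rot[7] = abABABbaabaaA$BAbabAA
  rot[8] = bABABbaabaaA$BAbabAAa
  rot[9] = ABABbaabaaA$BAbabAAab
  rot[10] = BABbaabaaA$BAbabAAabA
  rot[11] = ABbaabaaA$BAbabAAabAB
  rot[12] = BbaabaaA$BAbabAAabABA
  rot[13] = baabaaA$BAbabAAabABAB
  rot[14] = aabaaA$BAbabAAabABABb
  rot[15] = abaaA$BAbabAAabABABba
  rot[16] = baaA$BAbabAAabABABbaa
  rot[17] = aaA$BAbabAAabABABbaab
  rot[18] = aA$BAbabAAabABABbaaba
  rot[19] = A$BAbabAAabABABbaabaa
  rot[20] = $BAbabAAabABABbaabaaA
Sorted (with $ < everything):
  sorted[0] = $BAbabAAabABABbaabaaA
  sorted[1] = A$BAbabAAabABABbaabaa
  sorted[2] = AAabABABbaabaaA$BAbab
  sorted[3] = ABABbaabaaA$BAbabAAab
  sorted[4] = ABbaabaaA$BAbabAAabAB
  sorted[5] = AabABABbaabaaA$BAbabA
  sorted[6] = AbabAAabABABbaabaaA$B
  sorted[7] = BABbaabaaA$BAbabAAabA
  sorted[8] = BAbabAAabABABbaabaaA$
  sorted[9] = BbaabaaA$BAbabAAabABA
  sorted[10] = aA$BAbabAAabABABbaaba
  sorted[11] = aaA$BAbabAAabABABbaab
  sorted[12] = aabaaA$BAbabAAabABABb
  sorted[13] = abAAabABABbaabaaA$BAb
  sorted[14] = abABABbaabaaA$BAbabAA
  sorted[15] = abaaA$BAbabAAabABABba
  sorted[16] = bAAabABABbaabaaA$BAba
  sorted[17] = bABABbaabaaA$BAbabAAa
  sorted[18] = baaA$BAbabAAabABABbaa
  sorted[19] = baabaaA$BAbabAAabABAB
  sorted[20] = babAAabABABbaabaaA$BA
sorted[9] = BbaabaaA$BAbabAAabABA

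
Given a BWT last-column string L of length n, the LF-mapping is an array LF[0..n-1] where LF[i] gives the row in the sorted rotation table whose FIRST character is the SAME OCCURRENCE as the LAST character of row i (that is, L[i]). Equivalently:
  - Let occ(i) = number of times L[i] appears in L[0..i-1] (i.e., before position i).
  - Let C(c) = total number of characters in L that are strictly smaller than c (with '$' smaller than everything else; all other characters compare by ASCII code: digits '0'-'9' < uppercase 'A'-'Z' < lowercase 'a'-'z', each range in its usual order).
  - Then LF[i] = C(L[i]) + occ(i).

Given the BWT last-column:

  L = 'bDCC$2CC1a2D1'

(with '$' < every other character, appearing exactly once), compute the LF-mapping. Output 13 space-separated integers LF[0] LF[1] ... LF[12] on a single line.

Answer: 12 9 5 6 0 3 7 8 1 11 4 10 2

Derivation:
Char counts: '$':1, '1':2, '2':2, 'C':4, 'D':2, 'a':1, 'b':1
C (first-col start): C('$')=0, C('1')=1, C('2')=3, C('C')=5, C('D')=9, C('a')=11, C('b')=12
L[0]='b': occ=0, LF[0]=C('b')+0=12+0=12
L[1]='D': occ=0, LF[1]=C('D')+0=9+0=9
L[2]='C': occ=0, LF[2]=C('C')+0=5+0=5
L[3]='C': occ=1, LF[3]=C('C')+1=5+1=6
L[4]='$': occ=0, LF[4]=C('$')+0=0+0=0
L[5]='2': occ=0, LF[5]=C('2')+0=3+0=3
L[6]='C': occ=2, LF[6]=C('C')+2=5+2=7
L[7]='C': occ=3, LF[7]=C('C')+3=5+3=8
L[8]='1': occ=0, LF[8]=C('1')+0=1+0=1
L[9]='a': occ=0, LF[9]=C('a')+0=11+0=11
L[10]='2': occ=1, LF[10]=C('2')+1=3+1=4
L[11]='D': occ=1, LF[11]=C('D')+1=9+1=10
L[12]='1': occ=1, LF[12]=C('1')+1=1+1=2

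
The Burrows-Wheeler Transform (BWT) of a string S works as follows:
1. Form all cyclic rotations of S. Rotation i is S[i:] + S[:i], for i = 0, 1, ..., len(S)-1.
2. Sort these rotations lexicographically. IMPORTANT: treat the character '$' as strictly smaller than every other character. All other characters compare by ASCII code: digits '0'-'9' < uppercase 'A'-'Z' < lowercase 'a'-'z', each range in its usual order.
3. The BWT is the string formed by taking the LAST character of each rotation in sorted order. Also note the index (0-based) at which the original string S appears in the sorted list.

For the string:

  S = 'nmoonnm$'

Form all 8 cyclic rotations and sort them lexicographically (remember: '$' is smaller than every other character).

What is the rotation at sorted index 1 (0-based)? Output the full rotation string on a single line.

Answer: m$nmoonn

Derivation:
All 8 rotations (rotation i = S[i:]+S[:i]):
  rot[0] = nmoonnm$
  rot[1] = moonnm$n
  rot[2] = oonnm$nm
  rot[3] = onnm$nmo
  rot[4] = nnm$nmoo
  rot[5] = nm$nmoon
  rot[6] = m$nmoonn
  rot[7] = $nmoonnm
Sorted (with $ < everything):
  sorted[0] = $nmoonnm
  sorted[1] = m$nmoonn
  sorted[2] = moonnm$n
  sorted[3] = nm$nmoon
  sorted[4] = nmoonnm$
  sorted[5] = nnm$nmoo
  sorted[6] = onnm$nmo
  sorted[7] = oonnm$nm
sorted[1] = m$nmoonn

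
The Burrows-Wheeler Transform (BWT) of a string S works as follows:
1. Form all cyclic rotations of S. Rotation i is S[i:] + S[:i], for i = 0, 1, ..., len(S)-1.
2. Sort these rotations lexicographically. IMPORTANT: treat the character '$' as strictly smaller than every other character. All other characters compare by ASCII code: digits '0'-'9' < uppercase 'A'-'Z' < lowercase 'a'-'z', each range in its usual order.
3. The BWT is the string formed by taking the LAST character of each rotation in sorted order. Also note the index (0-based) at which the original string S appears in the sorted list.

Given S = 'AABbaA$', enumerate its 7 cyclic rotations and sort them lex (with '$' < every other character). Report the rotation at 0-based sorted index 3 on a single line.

All 7 rotations (rotation i = S[i:]+S[:i]):
  rot[0] = AABbaA$
  rot[1] = ABbaA$A
  rot[2] = BbaA$AA
  rot[3] = baA$AAB
  rot[4] = aA$AABb
  rot[5] = A$AABba
  rot[6] = $AABbaA
Sorted (with $ < everything):
  sorted[0] = $AABbaA
  sorted[1] = A$AABba
  sorted[2] = AABbaA$
  sorted[3] = ABbaA$A
  sorted[4] = BbaA$AA
  sorted[5] = aA$AABb
  sorted[6] = baA$AAB
sorted[3] = ABbaA$A

Answer: ABbaA$A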